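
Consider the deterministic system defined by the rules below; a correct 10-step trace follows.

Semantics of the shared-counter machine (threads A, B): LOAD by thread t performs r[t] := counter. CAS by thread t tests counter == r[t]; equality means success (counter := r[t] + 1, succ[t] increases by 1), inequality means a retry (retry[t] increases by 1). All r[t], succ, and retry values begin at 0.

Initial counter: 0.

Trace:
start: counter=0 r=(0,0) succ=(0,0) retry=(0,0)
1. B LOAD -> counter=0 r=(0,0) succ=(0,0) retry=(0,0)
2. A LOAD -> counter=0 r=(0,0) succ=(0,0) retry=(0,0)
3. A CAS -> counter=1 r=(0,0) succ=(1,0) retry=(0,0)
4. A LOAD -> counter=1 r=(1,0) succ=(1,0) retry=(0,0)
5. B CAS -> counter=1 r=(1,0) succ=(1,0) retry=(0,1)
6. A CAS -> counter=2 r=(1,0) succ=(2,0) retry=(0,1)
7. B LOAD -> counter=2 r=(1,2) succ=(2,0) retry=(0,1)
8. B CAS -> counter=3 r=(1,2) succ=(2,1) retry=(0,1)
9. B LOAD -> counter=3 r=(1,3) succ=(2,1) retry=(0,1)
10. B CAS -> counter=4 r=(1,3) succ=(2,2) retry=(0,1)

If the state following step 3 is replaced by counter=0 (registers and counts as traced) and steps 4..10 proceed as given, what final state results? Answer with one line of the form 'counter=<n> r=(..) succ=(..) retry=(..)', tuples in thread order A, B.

counter=3 r=(0,2) succ=(1,3) retry=(1,0)

state after step 3 := counter=0 r=(0,0) succ=(1,0) retry=(0,0)
4. A LOAD -> counter=0 r=(0,0) succ=(1,0) retry=(0,0)
5. B CAS -> counter=1 r=(0,0) succ=(1,1) retry=(0,0)
6. A CAS -> counter=1 r=(0,0) succ=(1,1) retry=(1,0)
7. B LOAD -> counter=1 r=(0,1) succ=(1,1) retry=(1,0)
8. B CAS -> counter=2 r=(0,1) succ=(1,2) retry=(1,0)
9. B LOAD -> counter=2 r=(0,2) succ=(1,2) retry=(1,0)
10. B CAS -> counter=3 r=(0,2) succ=(1,3) retry=(1,0)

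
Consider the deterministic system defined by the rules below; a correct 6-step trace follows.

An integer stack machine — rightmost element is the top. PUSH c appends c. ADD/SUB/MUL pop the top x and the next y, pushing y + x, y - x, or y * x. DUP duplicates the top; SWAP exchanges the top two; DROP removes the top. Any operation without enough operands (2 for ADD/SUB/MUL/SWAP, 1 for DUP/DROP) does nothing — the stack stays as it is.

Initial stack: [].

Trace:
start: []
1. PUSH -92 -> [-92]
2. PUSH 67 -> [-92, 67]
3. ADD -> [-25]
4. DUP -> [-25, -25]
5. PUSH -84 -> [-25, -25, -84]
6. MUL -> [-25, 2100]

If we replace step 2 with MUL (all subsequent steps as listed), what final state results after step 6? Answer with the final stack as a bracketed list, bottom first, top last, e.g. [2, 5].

[-92, 7728]

(re-executing from step 2 with the substitution; state before step 2: [-92])
2. MUL -> [-92]
3. ADD -> [-92]
4. DUP -> [-92, -92]
5. PUSH -84 -> [-92, -92, -84]
6. MUL -> [-92, 7728]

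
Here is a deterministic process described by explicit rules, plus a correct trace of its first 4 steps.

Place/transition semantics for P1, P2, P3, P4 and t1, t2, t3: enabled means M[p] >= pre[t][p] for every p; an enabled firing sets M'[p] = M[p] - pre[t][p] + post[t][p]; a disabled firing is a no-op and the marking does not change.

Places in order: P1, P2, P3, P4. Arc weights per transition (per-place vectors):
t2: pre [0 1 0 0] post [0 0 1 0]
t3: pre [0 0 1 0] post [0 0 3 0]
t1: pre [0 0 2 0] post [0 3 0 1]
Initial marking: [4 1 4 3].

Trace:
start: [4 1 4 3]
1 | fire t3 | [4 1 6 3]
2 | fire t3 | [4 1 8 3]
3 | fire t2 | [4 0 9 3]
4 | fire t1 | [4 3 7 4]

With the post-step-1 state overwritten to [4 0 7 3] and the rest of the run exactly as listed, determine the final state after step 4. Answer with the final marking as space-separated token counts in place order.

4 3 7 4

state after step 1 := [4 0 7 3]
2 | fire t3 | [4 0 9 3]
3 | fire t2 | [4 0 9 3]
4 | fire t1 | [4 3 7 4]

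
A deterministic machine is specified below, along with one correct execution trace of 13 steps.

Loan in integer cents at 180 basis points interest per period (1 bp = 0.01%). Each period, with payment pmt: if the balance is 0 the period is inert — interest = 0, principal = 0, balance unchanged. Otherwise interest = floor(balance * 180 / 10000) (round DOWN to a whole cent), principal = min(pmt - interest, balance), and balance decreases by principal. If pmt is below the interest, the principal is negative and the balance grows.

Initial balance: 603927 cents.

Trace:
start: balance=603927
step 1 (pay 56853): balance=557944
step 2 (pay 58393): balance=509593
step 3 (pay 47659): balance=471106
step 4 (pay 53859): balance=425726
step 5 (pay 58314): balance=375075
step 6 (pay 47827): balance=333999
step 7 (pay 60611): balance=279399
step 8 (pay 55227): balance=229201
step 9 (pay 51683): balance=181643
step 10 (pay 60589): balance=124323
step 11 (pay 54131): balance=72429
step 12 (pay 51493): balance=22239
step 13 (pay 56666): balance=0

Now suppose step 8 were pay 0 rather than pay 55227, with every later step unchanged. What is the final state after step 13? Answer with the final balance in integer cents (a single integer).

26353

(re-executing from step 8 with the substitution; state before step 8: balance=279399)
step 8 (pay 0): balance=284428
step 9 (pay 51683): balance=237864
step 10 (pay 60589): balance=181556
step 11 (pay 54131): balance=130693
step 12 (pay 51493): balance=81552
step 13 (pay 56666): balance=26353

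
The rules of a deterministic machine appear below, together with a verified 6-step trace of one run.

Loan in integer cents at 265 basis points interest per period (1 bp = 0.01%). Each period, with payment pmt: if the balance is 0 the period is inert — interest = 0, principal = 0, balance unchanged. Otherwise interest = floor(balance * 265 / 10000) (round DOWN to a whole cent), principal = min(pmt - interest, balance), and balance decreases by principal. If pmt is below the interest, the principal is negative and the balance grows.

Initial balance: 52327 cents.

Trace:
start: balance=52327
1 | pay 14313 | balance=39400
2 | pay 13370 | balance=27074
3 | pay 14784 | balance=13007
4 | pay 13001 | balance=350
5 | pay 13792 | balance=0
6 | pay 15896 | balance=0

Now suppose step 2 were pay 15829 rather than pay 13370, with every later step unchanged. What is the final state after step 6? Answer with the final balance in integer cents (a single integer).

(re-executing from step 2 with the substitution; state before step 2: balance=39400)
2 | pay 15829 | balance=24615
3 | pay 14784 | balance=10483
4 | pay 13001 | balance=0
5 | pay 13792 | balance=0
6 | pay 15896 | balance=0

0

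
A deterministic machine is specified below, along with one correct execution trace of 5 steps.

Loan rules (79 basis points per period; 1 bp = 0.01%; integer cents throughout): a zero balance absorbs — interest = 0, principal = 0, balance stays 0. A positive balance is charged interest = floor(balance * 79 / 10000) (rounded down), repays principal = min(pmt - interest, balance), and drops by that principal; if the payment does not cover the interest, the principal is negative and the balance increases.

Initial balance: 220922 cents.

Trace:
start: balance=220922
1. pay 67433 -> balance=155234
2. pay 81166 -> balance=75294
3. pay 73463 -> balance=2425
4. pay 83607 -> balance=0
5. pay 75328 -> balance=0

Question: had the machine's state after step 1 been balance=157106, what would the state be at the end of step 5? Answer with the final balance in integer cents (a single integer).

state after step 1 := balance=157106
2. pay 81166 -> balance=77181
3. pay 73463 -> balance=4327
4. pay 83607 -> balance=0
5. pay 75328 -> balance=0

0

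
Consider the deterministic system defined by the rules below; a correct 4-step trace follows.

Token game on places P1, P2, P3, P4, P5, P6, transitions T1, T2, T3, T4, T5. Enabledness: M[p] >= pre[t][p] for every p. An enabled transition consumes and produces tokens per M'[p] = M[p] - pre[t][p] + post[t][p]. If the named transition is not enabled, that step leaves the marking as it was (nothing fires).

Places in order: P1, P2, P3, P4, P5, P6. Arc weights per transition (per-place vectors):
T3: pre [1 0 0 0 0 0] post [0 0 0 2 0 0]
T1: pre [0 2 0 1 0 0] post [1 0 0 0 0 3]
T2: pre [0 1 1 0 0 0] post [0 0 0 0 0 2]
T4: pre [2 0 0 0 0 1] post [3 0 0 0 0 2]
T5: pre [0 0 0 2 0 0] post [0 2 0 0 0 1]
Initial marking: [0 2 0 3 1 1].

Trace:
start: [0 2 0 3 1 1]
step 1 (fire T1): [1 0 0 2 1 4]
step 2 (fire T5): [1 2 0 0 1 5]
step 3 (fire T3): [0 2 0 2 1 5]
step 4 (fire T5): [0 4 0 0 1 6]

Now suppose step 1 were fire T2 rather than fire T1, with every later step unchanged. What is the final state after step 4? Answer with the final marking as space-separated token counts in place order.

0 4 0 1 1 2

(re-executing from step 1 with the substitution; state before step 1: [0 2 0 3 1 1])
step 1 (fire T2): [0 2 0 3 1 1]
step 2 (fire T5): [0 4 0 1 1 2]
step 3 (fire T3): [0 4 0 1 1 2]
step 4 (fire T5): [0 4 0 1 1 2]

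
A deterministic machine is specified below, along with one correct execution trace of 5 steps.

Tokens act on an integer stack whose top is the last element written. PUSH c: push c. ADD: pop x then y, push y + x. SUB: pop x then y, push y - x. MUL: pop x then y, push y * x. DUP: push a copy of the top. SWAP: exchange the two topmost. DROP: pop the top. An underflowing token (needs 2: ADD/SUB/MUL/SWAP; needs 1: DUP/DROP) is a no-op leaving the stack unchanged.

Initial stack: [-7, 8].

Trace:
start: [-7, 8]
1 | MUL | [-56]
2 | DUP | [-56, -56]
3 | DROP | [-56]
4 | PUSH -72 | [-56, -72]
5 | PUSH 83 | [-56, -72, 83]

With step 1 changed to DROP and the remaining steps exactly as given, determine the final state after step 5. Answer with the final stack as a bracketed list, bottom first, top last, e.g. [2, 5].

[-7, -72, 83]

(re-executing from step 1 with the substitution; state before step 1: [-7, 8])
1 | DROP | [-7]
2 | DUP | [-7, -7]
3 | DROP | [-7]
4 | PUSH -72 | [-7, -72]
5 | PUSH 83 | [-7, -72, 83]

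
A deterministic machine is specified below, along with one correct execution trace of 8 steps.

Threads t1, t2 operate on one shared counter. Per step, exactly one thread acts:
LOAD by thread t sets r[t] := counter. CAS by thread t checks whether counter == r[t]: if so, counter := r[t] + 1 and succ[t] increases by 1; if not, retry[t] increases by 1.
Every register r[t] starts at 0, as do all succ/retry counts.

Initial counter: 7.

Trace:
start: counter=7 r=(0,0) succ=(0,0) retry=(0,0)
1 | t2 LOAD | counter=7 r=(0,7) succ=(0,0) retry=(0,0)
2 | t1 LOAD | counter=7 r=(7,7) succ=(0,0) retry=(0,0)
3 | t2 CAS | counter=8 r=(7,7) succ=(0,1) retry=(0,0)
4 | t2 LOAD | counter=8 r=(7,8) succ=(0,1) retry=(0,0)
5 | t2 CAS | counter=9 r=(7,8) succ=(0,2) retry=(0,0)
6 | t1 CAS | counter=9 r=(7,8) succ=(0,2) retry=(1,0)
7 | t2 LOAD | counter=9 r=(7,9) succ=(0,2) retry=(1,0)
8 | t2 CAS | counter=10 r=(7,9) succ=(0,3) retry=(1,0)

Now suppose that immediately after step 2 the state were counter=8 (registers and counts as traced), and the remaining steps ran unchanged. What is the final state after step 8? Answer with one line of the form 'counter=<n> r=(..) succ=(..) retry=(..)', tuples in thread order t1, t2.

state after step 2 := counter=8 r=(7,7) succ=(0,0) retry=(0,0)
3 | t2 CAS | counter=8 r=(7,7) succ=(0,0) retry=(0,1)
4 | t2 LOAD | counter=8 r=(7,8) succ=(0,0) retry=(0,1)
5 | t2 CAS | counter=9 r=(7,8) succ=(0,1) retry=(0,1)
6 | t1 CAS | counter=9 r=(7,8) succ=(0,1) retry=(1,1)
7 | t2 LOAD | counter=9 r=(7,9) succ=(0,1) retry=(1,1)
8 | t2 CAS | counter=10 r=(7,9) succ=(0,2) retry=(1,1)

counter=10 r=(7,9) succ=(0,2) retry=(1,1)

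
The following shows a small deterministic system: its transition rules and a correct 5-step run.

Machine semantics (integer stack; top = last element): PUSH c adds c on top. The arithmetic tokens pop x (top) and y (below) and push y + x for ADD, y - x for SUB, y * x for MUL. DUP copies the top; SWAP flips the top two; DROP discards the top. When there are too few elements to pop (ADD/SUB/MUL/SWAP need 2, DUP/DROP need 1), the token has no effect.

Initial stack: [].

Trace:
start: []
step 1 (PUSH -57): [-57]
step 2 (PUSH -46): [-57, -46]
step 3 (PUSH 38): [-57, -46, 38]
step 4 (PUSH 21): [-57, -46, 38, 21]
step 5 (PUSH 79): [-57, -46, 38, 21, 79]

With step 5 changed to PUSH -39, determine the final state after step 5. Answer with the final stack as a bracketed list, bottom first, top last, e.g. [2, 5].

(re-executing from step 5 with the substitution; state before step 5: [-57, -46, 38, 21])
step 5 (PUSH -39): [-57, -46, 38, 21, -39]

[-57, -46, 38, 21, -39]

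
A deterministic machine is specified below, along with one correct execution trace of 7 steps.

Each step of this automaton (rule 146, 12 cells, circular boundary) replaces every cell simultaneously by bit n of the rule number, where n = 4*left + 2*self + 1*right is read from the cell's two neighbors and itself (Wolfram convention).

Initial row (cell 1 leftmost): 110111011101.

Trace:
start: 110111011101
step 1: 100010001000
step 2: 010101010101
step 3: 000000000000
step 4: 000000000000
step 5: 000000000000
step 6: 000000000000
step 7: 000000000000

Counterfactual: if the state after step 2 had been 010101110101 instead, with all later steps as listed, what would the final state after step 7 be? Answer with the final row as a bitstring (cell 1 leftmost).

state after step 2 := 010101110101
step 3: 000000100000
step 4: 000001010000
step 5: 000010001000
step 6: 000101010100
step 7: 001000000010

001000000010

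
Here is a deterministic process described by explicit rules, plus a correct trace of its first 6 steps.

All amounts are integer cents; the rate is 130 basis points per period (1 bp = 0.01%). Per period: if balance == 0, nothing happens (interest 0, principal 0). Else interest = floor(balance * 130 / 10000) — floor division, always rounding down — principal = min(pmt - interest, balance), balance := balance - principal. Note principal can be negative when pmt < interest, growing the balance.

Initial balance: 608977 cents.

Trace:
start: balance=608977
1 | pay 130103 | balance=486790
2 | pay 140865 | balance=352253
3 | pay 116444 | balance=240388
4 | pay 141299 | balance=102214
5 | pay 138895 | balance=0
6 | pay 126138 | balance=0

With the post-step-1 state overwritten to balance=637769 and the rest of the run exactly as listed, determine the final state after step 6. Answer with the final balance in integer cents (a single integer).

0

state after step 1 := balance=637769
2 | pay 140865 | balance=505194
3 | pay 116444 | balance=395317
4 | pay 141299 | balance=259157
5 | pay 138895 | balance=123631
6 | pay 126138 | balance=0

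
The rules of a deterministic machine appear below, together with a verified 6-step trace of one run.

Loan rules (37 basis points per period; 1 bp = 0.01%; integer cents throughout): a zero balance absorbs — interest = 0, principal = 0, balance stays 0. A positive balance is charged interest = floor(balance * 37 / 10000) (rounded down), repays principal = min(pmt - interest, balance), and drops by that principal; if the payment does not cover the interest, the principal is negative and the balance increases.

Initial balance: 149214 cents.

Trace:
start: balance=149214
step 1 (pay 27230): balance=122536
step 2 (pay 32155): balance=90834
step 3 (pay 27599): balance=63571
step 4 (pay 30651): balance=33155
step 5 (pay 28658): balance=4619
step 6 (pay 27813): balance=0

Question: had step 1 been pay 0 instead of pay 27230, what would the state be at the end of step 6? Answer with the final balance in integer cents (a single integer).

4560

(re-executing from step 1 with the substitution; state before step 1: balance=149214)
step 1 (pay 0): balance=149766
step 2 (pay 32155): balance=118165
step 3 (pay 27599): balance=91003
step 4 (pay 30651): balance=60688
step 5 (pay 28658): balance=32254
step 6 (pay 27813): balance=4560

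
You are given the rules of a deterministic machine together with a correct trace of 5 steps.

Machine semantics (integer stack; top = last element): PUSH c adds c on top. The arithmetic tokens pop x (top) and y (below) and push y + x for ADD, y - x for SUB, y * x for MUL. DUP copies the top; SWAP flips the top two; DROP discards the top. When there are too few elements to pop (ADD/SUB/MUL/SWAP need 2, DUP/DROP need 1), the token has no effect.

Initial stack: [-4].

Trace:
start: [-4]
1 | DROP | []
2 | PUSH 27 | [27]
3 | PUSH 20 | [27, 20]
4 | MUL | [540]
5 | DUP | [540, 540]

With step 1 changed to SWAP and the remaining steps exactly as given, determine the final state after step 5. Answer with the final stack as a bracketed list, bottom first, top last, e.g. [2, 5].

[-4, 540, 540]

(re-executing from step 1 with the substitution; state before step 1: [-4])
1 | SWAP | [-4]
2 | PUSH 27 | [-4, 27]
3 | PUSH 20 | [-4, 27, 20]
4 | MUL | [-4, 540]
5 | DUP | [-4, 540, 540]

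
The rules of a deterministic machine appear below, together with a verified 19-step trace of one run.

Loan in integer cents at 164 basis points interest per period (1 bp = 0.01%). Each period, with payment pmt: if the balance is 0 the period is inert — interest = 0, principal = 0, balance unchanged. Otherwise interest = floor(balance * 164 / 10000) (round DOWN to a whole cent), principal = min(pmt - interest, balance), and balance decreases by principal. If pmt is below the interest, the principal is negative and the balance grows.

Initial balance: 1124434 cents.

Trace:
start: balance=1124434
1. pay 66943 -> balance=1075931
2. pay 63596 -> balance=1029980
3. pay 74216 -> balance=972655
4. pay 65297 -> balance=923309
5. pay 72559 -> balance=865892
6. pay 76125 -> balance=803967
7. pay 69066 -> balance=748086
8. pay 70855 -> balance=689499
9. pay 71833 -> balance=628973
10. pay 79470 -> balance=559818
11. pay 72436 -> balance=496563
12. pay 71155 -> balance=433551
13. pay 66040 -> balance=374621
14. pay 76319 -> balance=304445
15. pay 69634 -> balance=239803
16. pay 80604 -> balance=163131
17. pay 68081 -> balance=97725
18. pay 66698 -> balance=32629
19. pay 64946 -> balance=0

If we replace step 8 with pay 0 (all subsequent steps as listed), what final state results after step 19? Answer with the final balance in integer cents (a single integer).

(re-executing from step 8 with the substitution; state before step 8: balance=748086)
8. pay 0 -> balance=760354
9. pay 71833 -> balance=700990
10. pay 79470 -> balance=633016
11. pay 72436 -> balance=570961
12. pay 71155 -> balance=509169
13. pay 66040 -> balance=451479
14. pay 76319 -> balance=382564
15. pay 69634 -> balance=319204
16. pay 80604 -> balance=243834
17. pay 68081 -> balance=179751
18. pay 66698 -> balance=116000
19. pay 64946 -> balance=52956

52956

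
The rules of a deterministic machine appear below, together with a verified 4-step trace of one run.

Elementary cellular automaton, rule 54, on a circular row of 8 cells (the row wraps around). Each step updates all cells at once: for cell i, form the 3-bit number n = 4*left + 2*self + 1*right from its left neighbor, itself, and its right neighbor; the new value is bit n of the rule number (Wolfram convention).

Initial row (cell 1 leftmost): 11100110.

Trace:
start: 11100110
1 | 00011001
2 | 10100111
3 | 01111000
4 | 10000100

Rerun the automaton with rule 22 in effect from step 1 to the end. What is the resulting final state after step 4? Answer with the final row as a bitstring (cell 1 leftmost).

10000001

(re-executing steps 1..4 under rule 22; state before step 1: 11100110)
1 | 00011000
2 | 00100100
3 | 01111110
4 | 10000001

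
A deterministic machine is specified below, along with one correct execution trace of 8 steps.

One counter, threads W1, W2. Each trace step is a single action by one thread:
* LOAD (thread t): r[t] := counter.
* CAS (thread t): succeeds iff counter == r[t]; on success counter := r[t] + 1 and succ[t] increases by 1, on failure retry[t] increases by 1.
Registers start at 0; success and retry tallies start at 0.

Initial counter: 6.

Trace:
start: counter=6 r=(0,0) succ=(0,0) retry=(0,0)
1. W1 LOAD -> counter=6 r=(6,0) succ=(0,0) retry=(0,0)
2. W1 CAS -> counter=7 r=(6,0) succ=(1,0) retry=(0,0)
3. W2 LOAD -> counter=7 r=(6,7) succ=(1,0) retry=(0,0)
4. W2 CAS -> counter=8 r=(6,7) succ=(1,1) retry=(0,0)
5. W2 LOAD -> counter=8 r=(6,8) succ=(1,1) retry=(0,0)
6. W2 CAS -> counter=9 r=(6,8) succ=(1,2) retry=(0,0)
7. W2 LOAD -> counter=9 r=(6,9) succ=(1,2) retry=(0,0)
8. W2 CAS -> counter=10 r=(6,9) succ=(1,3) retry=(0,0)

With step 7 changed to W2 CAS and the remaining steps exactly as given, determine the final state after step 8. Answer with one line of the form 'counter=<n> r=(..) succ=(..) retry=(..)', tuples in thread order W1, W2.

counter=9 r=(6,8) succ=(1,2) retry=(0,2)

(re-executing from step 7 with the substitution; state before step 7: counter=9 r=(6,8) succ=(1,2) retry=(0,0))
7. W2 CAS -> counter=9 r=(6,8) succ=(1,2) retry=(0,1)
8. W2 CAS -> counter=9 r=(6,8) succ=(1,2) retry=(0,2)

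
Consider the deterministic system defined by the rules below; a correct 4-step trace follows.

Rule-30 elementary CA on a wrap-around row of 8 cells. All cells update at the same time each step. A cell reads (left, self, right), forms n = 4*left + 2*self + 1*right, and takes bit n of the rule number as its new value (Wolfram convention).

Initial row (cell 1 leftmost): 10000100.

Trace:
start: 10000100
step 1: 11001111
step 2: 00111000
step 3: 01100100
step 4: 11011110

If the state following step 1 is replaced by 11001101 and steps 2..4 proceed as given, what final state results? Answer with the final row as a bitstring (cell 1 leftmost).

state after step 1 := 11001101
step 2: 00111001
step 3: 11100111
step 4: 00011100

00011100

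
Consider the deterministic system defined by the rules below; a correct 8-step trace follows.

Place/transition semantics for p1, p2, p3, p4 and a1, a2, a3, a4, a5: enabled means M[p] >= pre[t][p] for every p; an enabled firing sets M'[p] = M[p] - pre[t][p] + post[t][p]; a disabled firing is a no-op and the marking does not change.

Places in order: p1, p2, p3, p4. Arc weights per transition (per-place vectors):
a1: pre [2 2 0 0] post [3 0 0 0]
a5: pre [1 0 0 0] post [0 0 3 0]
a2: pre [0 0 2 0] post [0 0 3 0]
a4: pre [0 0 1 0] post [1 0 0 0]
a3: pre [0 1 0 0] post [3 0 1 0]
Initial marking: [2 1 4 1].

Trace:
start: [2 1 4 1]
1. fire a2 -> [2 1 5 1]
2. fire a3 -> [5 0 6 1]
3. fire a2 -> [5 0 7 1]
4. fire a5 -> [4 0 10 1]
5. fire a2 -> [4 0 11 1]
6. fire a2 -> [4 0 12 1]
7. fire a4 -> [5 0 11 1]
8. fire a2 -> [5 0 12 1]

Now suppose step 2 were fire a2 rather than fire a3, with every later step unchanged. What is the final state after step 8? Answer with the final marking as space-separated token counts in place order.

(re-executing from step 2 with the substitution; state before step 2: [2 1 5 1])
2. fire a2 -> [2 1 6 1]
3. fire a2 -> [2 1 7 1]
4. fire a5 -> [1 1 10 1]
5. fire a2 -> [1 1 11 1]
6. fire a2 -> [1 1 12 1]
7. fire a4 -> [2 1 11 1]
8. fire a2 -> [2 1 12 1]

2 1 12 1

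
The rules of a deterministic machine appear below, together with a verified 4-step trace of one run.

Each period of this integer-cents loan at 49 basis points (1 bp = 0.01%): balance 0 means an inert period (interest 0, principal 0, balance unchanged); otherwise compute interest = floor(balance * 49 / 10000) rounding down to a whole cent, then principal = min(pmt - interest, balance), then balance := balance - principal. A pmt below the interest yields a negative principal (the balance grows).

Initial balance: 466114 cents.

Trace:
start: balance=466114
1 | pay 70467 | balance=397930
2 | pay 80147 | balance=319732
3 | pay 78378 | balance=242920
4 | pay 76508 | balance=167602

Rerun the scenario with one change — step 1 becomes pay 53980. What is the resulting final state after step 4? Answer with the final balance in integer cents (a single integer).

184332

(re-executing from step 1 with the substitution; state before step 1: balance=466114)
1 | pay 53980 | balance=414417
2 | pay 80147 | balance=336300
3 | pay 78378 | balance=259569
4 | pay 76508 | balance=184332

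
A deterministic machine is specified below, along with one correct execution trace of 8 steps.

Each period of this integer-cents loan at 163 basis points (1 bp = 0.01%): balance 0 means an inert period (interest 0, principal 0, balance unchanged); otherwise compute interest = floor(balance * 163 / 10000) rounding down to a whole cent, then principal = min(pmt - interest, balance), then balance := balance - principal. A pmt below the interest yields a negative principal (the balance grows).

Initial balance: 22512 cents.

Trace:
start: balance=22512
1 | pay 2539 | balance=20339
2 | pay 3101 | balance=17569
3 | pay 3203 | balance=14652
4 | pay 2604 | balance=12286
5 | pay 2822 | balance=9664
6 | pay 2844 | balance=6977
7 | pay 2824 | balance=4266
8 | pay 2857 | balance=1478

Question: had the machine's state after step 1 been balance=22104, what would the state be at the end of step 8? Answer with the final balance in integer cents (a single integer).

3455

state after step 1 := balance=22104
2 | pay 3101 | balance=19363
3 | pay 3203 | balance=16475
4 | pay 2604 | balance=14139
5 | pay 2822 | balance=11547
6 | pay 2844 | balance=8891
7 | pay 2824 | balance=6211
8 | pay 2857 | balance=3455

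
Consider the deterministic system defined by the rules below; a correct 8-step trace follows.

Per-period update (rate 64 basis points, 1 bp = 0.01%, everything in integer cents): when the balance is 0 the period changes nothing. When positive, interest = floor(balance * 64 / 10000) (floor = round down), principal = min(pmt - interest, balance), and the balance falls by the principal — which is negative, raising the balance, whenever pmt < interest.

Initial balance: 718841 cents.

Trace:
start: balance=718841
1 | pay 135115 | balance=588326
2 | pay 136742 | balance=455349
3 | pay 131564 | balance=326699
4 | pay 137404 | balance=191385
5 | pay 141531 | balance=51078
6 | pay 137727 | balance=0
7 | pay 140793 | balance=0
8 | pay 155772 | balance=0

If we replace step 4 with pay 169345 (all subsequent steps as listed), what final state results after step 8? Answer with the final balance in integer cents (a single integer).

(re-executing from step 4 with the substitution; state before step 4: balance=326699)
4 | pay 169345 | balance=159444
5 | pay 141531 | balance=18933
6 | pay 137727 | balance=0
7 | pay 140793 | balance=0
8 | pay 155772 | balance=0

0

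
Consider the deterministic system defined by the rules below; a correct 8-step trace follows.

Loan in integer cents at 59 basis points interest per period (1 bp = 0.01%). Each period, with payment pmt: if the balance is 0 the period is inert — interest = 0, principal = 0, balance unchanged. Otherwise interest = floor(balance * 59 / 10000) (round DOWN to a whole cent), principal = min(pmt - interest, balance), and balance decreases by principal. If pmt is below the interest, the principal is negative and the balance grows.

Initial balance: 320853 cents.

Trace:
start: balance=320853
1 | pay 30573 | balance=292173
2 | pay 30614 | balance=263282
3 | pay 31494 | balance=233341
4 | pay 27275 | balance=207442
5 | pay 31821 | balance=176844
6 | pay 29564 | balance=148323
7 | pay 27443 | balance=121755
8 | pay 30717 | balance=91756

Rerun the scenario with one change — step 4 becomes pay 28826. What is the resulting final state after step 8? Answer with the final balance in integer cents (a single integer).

90168

(re-executing from step 4 with the substitution; state before step 4: balance=233341)
4 | pay 28826 | balance=205891
5 | pay 31821 | balance=175284
6 | pay 29564 | balance=146754
7 | pay 27443 | balance=120176
8 | pay 30717 | balance=90168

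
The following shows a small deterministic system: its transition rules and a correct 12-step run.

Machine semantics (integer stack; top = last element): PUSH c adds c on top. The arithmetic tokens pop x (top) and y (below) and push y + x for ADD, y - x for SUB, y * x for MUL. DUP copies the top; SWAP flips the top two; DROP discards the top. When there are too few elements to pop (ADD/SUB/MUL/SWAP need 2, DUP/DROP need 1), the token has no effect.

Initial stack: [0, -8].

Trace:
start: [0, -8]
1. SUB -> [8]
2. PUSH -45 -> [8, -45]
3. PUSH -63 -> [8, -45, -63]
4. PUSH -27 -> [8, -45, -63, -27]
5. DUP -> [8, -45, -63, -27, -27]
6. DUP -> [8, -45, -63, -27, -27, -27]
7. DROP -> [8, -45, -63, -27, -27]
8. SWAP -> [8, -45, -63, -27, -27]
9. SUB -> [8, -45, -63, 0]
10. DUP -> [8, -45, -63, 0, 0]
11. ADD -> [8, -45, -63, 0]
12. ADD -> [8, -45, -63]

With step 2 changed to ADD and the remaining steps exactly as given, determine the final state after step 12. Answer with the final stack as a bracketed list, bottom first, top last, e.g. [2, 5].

[8, -63]

(re-executing from step 2 with the substitution; state before step 2: [8])
2. ADD -> [8]
3. PUSH -63 -> [8, -63]
4. PUSH -27 -> [8, -63, -27]
5. DUP -> [8, -63, -27, -27]
6. DUP -> [8, -63, -27, -27, -27]
7. DROP -> [8, -63, -27, -27]
8. SWAP -> [8, -63, -27, -27]
9. SUB -> [8, -63, 0]
10. DUP -> [8, -63, 0, 0]
11. ADD -> [8, -63, 0]
12. ADD -> [8, -63]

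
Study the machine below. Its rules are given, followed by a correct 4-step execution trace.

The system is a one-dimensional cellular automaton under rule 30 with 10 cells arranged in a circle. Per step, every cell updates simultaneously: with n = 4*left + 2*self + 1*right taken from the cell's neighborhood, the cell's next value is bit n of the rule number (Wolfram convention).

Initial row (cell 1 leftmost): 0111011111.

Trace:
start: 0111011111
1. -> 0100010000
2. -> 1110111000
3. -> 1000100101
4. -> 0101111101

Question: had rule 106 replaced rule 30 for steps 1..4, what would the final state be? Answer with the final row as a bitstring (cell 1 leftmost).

(re-executing steps 1..4 under rule 106; state before step 1: 0111011111)
1. -> 1101110001
2. -> 0111010011
3. -> 1101100111
4. -> 0111101100

0111101100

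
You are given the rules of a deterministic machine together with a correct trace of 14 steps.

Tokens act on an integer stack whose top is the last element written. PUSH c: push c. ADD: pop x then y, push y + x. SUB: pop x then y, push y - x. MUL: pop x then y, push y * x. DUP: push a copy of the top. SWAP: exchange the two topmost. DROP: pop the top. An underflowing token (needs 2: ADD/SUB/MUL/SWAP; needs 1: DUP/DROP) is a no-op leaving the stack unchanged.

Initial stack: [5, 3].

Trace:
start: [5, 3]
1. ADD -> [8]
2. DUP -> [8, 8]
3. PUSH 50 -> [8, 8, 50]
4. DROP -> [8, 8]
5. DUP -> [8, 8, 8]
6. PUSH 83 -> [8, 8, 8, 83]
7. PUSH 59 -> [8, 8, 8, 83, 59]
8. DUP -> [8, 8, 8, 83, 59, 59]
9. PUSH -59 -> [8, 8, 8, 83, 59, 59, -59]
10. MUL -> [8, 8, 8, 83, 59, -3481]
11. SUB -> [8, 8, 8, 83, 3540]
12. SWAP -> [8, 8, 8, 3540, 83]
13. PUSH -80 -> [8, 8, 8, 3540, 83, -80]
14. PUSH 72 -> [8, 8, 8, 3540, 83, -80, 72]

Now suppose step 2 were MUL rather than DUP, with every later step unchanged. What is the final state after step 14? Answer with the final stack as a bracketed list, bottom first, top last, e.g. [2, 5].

[8, 8, 3540, 83, -80, 72]

(re-executing from step 2 with the substitution; state before step 2: [8])
2. MUL -> [8]
3. PUSH 50 -> [8, 50]
4. DROP -> [8]
5. DUP -> [8, 8]
6. PUSH 83 -> [8, 8, 83]
7. PUSH 59 -> [8, 8, 83, 59]
8. DUP -> [8, 8, 83, 59, 59]
9. PUSH -59 -> [8, 8, 83, 59, 59, -59]
10. MUL -> [8, 8, 83, 59, -3481]
11. SUB -> [8, 8, 83, 3540]
12. SWAP -> [8, 8, 3540, 83]
13. PUSH -80 -> [8, 8, 3540, 83, -80]
14. PUSH 72 -> [8, 8, 3540, 83, -80, 72]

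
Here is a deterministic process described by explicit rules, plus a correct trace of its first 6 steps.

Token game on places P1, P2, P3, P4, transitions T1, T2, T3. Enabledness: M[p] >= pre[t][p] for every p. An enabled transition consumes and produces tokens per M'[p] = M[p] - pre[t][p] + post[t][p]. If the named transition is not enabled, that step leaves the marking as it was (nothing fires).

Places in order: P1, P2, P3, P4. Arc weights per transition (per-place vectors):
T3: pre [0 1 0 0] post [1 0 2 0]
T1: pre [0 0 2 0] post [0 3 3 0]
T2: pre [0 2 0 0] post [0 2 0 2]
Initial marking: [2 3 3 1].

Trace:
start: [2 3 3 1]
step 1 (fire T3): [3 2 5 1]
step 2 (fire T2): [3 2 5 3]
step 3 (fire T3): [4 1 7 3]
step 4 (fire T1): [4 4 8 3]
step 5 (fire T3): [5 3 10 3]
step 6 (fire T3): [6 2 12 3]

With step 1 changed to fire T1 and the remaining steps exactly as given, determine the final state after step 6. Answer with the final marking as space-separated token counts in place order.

5 6 11 3

(re-executing from step 1 with the substitution; state before step 1: [2 3 3 1])
step 1 (fire T1): [2 6 4 1]
step 2 (fire T2): [2 6 4 3]
step 3 (fire T3): [3 5 6 3]
step 4 (fire T1): [3 8 7 3]
step 5 (fire T3): [4 7 9 3]
step 6 (fire T3): [5 6 11 3]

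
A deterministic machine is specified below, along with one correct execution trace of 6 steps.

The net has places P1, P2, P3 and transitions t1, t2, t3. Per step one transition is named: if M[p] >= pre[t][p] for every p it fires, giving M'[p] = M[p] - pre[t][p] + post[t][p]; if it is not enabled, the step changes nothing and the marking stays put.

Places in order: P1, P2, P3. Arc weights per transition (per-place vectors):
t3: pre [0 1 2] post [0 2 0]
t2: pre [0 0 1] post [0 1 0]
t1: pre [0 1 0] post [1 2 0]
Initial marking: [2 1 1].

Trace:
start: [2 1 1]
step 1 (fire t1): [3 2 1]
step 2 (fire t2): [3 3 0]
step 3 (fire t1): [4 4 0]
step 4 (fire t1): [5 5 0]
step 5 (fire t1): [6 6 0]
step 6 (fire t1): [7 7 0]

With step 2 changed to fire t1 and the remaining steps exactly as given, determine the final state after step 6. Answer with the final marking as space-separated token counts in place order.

(re-executing from step 2 with the substitution; state before step 2: [3 2 1])
step 2 (fire t1): [4 3 1]
step 3 (fire t1): [5 4 1]
step 4 (fire t1): [6 5 1]
step 5 (fire t1): [7 6 1]
step 6 (fire t1): [8 7 1]

8 7 1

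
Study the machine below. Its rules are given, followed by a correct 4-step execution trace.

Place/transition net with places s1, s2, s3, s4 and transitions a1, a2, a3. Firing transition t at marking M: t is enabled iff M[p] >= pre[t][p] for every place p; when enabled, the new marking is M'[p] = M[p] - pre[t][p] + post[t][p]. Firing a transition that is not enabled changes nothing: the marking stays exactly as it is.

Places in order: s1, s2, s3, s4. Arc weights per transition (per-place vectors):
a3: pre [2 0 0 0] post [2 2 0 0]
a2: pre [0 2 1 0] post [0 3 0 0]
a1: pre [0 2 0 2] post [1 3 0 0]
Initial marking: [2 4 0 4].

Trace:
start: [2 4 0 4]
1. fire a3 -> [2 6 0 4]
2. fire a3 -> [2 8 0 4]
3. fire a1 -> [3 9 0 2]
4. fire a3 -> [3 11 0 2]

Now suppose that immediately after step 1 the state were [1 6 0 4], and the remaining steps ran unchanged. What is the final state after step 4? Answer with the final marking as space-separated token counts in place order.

2 9 0 2

state after step 1 := [1 6 0 4]
2. fire a3 -> [1 6 0 4]
3. fire a1 -> [2 7 0 2]
4. fire a3 -> [2 9 0 2]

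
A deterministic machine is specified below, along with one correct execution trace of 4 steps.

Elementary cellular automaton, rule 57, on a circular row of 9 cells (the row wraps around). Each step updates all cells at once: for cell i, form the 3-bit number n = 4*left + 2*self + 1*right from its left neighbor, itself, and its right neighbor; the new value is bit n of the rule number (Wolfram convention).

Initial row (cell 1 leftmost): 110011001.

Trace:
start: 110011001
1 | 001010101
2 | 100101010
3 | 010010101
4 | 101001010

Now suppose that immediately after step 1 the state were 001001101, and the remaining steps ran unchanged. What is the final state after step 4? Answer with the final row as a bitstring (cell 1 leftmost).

101001010

state after step 1 := 001001101
2 | 100101010
3 | 010010101
4 | 101001010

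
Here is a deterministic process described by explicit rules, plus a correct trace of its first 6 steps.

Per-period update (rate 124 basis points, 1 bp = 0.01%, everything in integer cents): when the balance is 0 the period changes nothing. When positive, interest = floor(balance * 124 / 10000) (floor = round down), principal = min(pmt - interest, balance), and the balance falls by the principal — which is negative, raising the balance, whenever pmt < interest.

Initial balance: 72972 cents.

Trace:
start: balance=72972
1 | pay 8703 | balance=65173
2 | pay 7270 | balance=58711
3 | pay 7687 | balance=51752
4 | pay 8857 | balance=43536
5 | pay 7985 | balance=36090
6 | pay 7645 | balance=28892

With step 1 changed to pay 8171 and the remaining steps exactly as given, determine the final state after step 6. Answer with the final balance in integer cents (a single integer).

(re-executing from step 1 with the substitution; state before step 1: balance=72972)
1 | pay 8171 | balance=65705
2 | pay 7270 | balance=59249
3 | pay 7687 | balance=52296
4 | pay 8857 | balance=44087
5 | pay 7985 | balance=36648
6 | pay 7645 | balance=29457

29457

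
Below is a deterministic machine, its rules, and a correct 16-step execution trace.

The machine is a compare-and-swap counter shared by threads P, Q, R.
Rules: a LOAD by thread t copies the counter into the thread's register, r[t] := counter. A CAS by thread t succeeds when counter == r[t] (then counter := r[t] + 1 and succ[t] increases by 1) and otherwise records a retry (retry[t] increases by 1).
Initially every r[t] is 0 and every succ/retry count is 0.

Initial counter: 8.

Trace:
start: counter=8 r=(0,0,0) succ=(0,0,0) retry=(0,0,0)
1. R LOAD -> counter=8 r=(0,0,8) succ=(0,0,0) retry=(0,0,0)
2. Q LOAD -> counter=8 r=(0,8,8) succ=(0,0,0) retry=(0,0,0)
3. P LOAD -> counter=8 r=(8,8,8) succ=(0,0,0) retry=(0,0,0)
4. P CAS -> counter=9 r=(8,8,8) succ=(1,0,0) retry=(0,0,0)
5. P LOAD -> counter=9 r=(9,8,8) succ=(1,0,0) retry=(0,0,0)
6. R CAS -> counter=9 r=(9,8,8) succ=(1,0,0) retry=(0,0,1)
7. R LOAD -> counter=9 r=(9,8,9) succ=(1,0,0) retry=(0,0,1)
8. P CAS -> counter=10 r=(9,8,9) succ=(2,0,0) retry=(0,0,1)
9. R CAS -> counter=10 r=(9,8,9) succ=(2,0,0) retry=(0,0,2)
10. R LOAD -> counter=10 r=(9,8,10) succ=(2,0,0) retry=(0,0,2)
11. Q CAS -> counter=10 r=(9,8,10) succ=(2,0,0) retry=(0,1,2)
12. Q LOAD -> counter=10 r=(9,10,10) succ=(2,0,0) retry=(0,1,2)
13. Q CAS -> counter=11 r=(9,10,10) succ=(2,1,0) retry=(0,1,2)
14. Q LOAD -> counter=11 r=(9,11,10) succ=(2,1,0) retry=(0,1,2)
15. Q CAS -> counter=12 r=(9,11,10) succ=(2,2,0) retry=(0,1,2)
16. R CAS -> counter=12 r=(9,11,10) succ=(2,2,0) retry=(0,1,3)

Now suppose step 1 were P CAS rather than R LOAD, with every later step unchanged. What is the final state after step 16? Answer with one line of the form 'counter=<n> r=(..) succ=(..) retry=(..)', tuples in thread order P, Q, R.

(re-executing from step 1 with the substitution; state before step 1: counter=8 r=(0,0,0) succ=(0,0,0) retry=(0,0,0))
1. P CAS -> counter=8 r=(0,0,0) succ=(0,0,0) retry=(1,0,0)
2. Q LOAD -> counter=8 r=(0,8,0) succ=(0,0,0) retry=(1,0,0)
3. P LOAD -> counter=8 r=(8,8,0) succ=(0,0,0) retry=(1,0,0)
4. P CAS -> counter=9 r=(8,8,0) succ=(1,0,0) retry=(1,0,0)
5. P LOAD -> counter=9 r=(9,8,0) succ=(1,0,0) retry=(1,0,0)
6. R CAS -> counter=9 r=(9,8,0) succ=(1,0,0) retry=(1,0,1)
7. R LOAD -> counter=9 r=(9,8,9) succ=(1,0,0) retry=(1,0,1)
8. P CAS -> counter=10 r=(9,8,9) succ=(2,0,0) retry=(1,0,1)
9. R CAS -> counter=10 r=(9,8,9) succ=(2,0,0) retry=(1,0,2)
10. R LOAD -> counter=10 r=(9,8,10) succ=(2,0,0) retry=(1,0,2)
11. Q CAS -> counter=10 r=(9,8,10) succ=(2,0,0) retry=(1,1,2)
12. Q LOAD -> counter=10 r=(9,10,10) succ=(2,0,0) retry=(1,1,2)
13. Q CAS -> counter=11 r=(9,10,10) succ=(2,1,0) retry=(1,1,2)
14. Q LOAD -> counter=11 r=(9,11,10) succ=(2,1,0) retry=(1,1,2)
15. Q CAS -> counter=12 r=(9,11,10) succ=(2,2,0) retry=(1,1,2)
16. R CAS -> counter=12 r=(9,11,10) succ=(2,2,0) retry=(1,1,3)

counter=12 r=(9,11,10) succ=(2,2,0) retry=(1,1,3)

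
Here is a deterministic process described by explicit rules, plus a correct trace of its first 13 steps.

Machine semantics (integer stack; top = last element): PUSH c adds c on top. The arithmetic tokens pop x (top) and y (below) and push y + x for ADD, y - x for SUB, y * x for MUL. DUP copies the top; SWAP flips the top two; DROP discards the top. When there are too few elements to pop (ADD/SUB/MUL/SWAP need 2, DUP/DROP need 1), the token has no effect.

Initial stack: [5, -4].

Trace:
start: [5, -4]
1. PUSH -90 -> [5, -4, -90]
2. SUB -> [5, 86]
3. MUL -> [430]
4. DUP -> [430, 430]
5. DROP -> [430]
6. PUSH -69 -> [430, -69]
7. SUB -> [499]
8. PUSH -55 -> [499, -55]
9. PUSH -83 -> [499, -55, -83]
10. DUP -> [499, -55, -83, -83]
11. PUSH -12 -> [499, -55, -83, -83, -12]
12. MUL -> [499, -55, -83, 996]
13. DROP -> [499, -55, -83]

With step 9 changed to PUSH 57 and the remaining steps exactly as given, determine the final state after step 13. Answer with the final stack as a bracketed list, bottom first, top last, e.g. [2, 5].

[499, -55, 57]

(re-executing from step 9 with the substitution; state before step 9: [499, -55])
9. PUSH 57 -> [499, -55, 57]
10. DUP -> [499, -55, 57, 57]
11. PUSH -12 -> [499, -55, 57, 57, -12]
12. MUL -> [499, -55, 57, -684]
13. DROP -> [499, -55, 57]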